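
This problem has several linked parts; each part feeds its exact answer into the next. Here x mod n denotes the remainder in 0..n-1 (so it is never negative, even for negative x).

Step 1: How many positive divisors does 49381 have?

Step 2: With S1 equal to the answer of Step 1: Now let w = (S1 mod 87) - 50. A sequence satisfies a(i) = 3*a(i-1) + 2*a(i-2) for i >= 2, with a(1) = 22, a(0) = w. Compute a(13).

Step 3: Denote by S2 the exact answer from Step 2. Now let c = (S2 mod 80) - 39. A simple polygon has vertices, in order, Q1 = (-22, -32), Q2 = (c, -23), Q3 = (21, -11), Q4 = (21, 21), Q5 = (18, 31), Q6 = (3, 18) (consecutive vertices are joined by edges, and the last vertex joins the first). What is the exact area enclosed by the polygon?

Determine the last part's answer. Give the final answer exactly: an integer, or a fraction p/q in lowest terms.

Step 1: 49381 = 19 * 23 * 113; number of divisors = (1+1) * (1+1) * (1+1) = 8; answer 8
Step 2: S1 = 8; w = -42; a(2) = 3*(22) + 2*(-42) = -18; iterating: a(2)=-18, a(3)=-10, a(4)=-66, a(5)=-218, a(6)=-786, a(7)=-2794, a(8)=-9954, a(9)=-35450, a(10)=-126258, a(11)=-449674, a(12)=-1601538, a(13)=-5703962; answer -5703962
Step 3: S2 = -5703962; c = -1; cross terms: (-22*-23 - -1*-32)=474, (-1*-11 - 21*-23)=494, (21*21 - 21*-11)=672, (21*31 - 18*21)=273, (18*18 - 3*31)=231, (3*-32 - -22*18)=300; twice the area = |2444| = 2444; area = 1222; answer 1222

1222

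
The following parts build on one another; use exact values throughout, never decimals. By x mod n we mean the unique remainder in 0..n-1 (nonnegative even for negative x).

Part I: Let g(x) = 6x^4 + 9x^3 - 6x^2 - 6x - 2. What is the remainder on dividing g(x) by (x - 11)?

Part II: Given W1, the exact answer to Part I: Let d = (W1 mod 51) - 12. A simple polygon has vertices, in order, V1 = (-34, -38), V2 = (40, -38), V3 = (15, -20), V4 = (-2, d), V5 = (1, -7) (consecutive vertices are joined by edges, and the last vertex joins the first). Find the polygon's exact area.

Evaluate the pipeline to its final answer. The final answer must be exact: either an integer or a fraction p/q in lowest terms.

Part I: remainder = value at the root: 6*(11)^4 + 9*(11)^3 - 6*(11)^2 - 6*(11)^1 - 2 = (87846) + (11979) + (-726) + (-66) + (-2) = 99031; answer 99031
Part II: W1 = 99031; d = 28; cross terms: (-34*-38 - 40*-38)=2812, (40*-20 - 15*-38)=-230, (15*28 - -2*-20)=380, (-2*-7 - 1*28)=-14, (1*-38 - -34*-7)=-276; twice the area = |2672| = 2672; area = 1336; answer 1336

1336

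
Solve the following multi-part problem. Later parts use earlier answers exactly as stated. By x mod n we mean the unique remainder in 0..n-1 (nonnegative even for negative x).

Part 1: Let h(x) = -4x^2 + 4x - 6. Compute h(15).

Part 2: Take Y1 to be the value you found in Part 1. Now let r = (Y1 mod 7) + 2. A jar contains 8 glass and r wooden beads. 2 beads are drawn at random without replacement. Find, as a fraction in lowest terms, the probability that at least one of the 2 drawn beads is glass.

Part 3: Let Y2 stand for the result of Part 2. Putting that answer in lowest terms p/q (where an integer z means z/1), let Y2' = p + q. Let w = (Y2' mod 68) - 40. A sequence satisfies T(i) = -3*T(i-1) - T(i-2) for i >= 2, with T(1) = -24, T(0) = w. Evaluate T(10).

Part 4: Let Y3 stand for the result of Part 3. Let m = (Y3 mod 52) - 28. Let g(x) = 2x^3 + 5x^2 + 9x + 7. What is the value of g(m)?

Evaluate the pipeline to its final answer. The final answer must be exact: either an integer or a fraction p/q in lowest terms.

Part 1: -4*(15)^2 + 4*(15)^1 - 6 = (-900) + (60) + (-6) = -846; answer -846
Part 2: Y1 = -846; r = 3; total draws C(11,2) = 55; complement C(3,2) = 3; favorable 55 - 3 = 52; P = 52/55; answer 52/55
Part 3: Y2 = 52/55; threaded value p + q = 107; w = -1; T(2) = -3*(-24) - 1*(-1) = 73; iterating: T(2)=73, T(3)=-195, T(4)=512, T(5)=-1341, T(6)=3511, T(7)=-9192, T(8)=24065, T(9)=-63003, T(10)=164944; answer 164944
Part 4: Y3 = 164944; m = -28; 2*(-28)^3 + 5*(-28)^2 + 9*(-28)^1 + 7 = (-43904) + (3920) + (-252) + (7) = -40229; answer -40229

-40229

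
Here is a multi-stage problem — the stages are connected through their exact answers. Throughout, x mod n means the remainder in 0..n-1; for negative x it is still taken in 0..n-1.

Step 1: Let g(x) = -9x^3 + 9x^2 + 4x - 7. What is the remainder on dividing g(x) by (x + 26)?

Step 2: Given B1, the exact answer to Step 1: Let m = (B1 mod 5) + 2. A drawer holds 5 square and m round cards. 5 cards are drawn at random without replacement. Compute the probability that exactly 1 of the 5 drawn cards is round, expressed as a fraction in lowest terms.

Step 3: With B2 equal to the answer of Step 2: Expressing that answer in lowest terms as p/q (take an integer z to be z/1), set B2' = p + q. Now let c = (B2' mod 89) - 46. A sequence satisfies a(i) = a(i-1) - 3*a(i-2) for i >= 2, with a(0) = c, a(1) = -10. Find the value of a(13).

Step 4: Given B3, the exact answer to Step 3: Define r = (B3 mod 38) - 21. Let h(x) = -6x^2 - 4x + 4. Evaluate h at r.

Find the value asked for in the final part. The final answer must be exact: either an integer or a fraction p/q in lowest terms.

Step 1: remainder = value at the root: -9*(-26)^3 + 9*(-26)^2 + 4*(-26)^1 - 7 = (158184) + (6084) + (-104) + (-7) = 164157; answer 164157
Step 2: B1 = 164157; m = 4; total draws C(9,5) = 126; favorable C(4,1)*C(5,4) = 20; P = 10/63; answer 10/63
Step 3: B2 = 10/63; threaded value p + q = 73; c = 27; a(2) = 1*(-10) - 3*(27) = -91; iterating: a(2)=-91, a(3)=-61, a(4)=212, a(5)=395, a(6)=-241, a(7)=-1426, a(8)=-703, a(9)=3575, a(10)=5684, a(11)=-5041, a(12)=-22093, a(13)=-6970; answer -6970
Step 4: B3 = -6970; r = 1; -6*(1)^2 - 4*(1)^1 + 4 = (-6) + (-4) + (4) = -6; answer -6

-6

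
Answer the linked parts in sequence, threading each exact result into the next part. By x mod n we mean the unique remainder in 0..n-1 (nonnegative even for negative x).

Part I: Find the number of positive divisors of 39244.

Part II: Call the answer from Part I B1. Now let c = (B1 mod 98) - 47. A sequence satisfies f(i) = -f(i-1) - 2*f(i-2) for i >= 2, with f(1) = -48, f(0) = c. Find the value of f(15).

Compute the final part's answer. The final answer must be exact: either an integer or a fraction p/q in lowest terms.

Part I: 39244 = 2^2 * 9811; number of divisors = (2+1) * (1+1) = 6; answer 6
Part II: B1 = 6; c = -41; f(2) = -1*(-48) - 2*(-41) = 130; iterating: f(2)=130, f(3)=-34, f(4)=-226, f(5)=294, f(6)=158, f(7)=-746, f(8)=430, f(9)=1062, f(10)=-1922, f(11)=-202, f(12)=4046, f(13)=-3642, f(14)=-4450, f(15)=11734; answer 11734

11734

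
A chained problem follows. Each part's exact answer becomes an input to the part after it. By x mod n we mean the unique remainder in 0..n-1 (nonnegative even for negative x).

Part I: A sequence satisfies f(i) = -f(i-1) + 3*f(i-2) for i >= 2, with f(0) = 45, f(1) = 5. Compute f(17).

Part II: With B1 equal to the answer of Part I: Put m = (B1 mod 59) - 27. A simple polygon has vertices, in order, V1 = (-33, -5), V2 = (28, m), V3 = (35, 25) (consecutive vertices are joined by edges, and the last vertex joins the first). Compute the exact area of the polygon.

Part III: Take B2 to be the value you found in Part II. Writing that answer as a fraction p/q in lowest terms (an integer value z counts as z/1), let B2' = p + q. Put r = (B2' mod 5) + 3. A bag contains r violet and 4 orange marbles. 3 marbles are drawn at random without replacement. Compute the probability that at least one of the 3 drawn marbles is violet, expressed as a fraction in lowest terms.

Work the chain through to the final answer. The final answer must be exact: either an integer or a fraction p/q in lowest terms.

Part I: f(2) = -1*(5) + 3*(45) = 130; iterating: f(2)=130, f(3)=-115, f(4)=505, f(5)=-850, f(6)=2365, f(7)=-4915, f(8)=12010, f(9)=-26755, f(10)=62785, f(11)=-143050, f(12)=331405, f(13)=-760555, f(14)=1754770, f(15)=-4036435, f(16)=9300745, f(17)=-21410050; answer -21410050
Part II: B1 = -21410050; m = 20; cross terms: (-33*20 - 28*-5)=-520, (28*25 - 35*20)=0, (35*-5 - -33*25)=650; twice the area = |130| = 130; area = 65; answer 65
Part III: B2 = 65; threaded value p + q = 66; r = 4; total draws C(8,3) = 56; complement C(4,3) = 4; favorable 56 - 4 = 52; P = 13/14; answer 13/14

13/14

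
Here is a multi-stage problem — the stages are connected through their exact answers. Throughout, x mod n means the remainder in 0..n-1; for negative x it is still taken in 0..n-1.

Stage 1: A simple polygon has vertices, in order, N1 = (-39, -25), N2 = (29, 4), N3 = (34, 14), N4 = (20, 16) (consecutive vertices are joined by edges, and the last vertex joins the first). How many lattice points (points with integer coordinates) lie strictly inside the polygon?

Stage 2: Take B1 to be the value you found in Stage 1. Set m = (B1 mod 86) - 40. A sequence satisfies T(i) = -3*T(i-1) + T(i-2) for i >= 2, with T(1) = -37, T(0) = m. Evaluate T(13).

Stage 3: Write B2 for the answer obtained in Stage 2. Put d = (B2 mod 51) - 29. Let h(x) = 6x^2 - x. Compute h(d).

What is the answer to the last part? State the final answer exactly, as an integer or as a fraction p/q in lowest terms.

Stage 1: cross terms: (-39*4 - 29*-25)=569, (29*14 - 34*4)=270, (34*16 - 20*14)=264, (20*-25 - -39*16)=124; twice the area = |1227| = 1227; area = 1227/2; boundary points = 1 + 5 + 2 + 1 = 9; strictly interior points = area - boundary/2 + 1 = 610; answer 610
Stage 2: B1 = 610; m = -32; T(2) = -3*(-37) + 1*(-32) = 79; iterating: T(2)=79, T(3)=-274, T(4)=901, T(5)=-2977, T(6)=9832, T(7)=-32473, T(8)=107251, T(9)=-354226, T(10)=1169929, T(11)=-3864013, T(12)=12761968, T(13)=-42149917; answer -42149917
Stage 3: B2 = -42149917; d = -27; 6*(-27)^2 - 1*(-27)^1 = (4374) + (27) = 4401; answer 4401

4401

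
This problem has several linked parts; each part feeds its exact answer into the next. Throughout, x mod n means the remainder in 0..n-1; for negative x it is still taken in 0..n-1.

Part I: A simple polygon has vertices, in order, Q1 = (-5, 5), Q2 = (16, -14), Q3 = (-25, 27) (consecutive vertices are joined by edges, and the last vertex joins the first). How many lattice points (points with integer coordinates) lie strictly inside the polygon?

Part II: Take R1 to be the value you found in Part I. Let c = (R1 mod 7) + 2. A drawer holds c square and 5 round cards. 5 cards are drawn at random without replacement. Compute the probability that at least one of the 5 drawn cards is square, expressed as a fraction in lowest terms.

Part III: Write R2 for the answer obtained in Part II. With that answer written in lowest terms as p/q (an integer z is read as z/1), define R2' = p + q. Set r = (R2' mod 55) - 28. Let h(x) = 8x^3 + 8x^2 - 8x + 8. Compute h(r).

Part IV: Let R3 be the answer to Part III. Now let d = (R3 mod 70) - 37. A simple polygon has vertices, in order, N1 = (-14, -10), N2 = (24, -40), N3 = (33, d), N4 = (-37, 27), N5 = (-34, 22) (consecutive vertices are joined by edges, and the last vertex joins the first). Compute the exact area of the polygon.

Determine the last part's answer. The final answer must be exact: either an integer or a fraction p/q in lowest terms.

2522

Part I: cross terms: (-5*-14 - 16*5)=-10, (16*27 - -25*-14)=82, (-25*5 - -5*27)=10; twice the area = |82| = 82; area = 41; boundary points = 1 + 41 + 2 = 44; strictly interior points = area - boundary/2 + 1 = 20; answer 20
Part II: R1 = 20; c = 8; total draws C(13,5) = 1287; complement C(5,5) = 1; favorable 1287 - 1 = 1286; P = 1286/1287; answer 1286/1287
Part III: R2 = 1286/1287; threaded value p + q = 2573; r = 15; 8*(15)^3 + 8*(15)^2 - 8*(15)^1 + 8 = (27000) + (1800) + (-120) + (8) = 28688; answer 28688
Part IV: R3 = 28688; d = 21; cross terms: (-14*-40 - 24*-10)=800, (24*21 - 33*-40)=1824, (33*27 - -37*21)=1668, (-37*22 - -34*27)=104, (-34*-10 - -14*22)=648; twice the area = |5044| = 5044; area = 2522; answer 2522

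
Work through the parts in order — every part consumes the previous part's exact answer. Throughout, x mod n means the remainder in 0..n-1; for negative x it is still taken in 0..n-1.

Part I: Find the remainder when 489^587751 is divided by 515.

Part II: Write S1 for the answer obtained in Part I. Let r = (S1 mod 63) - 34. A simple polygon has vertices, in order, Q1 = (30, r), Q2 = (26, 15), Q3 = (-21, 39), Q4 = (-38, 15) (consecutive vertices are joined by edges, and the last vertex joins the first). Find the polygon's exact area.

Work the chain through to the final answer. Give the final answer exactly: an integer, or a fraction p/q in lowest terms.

Part I: squarings mod 515: 489^1=489, 489^2=161, 489^4=171, 489^8=401, 489^16=121, 489^32=221, 489^64=431, 489^128=361, 489^256=26, 489^512=161, 489^1024=171, 489^2048=401, 489^4096=121, 489^8192=221, 489^16384=431, 489^32768=361, 489^65536=26, 489^131072=161, 489^262144=171, 489^524288=401; 489^587751 = 489^1 * 489^2 * 489^4 * 489^32 * 489^64 * 489^128 * 489^256 * 489^512 * 489^1024 * 489^4096 * 489^8192 * 489^16384 * 489^32768 * 489^524288 = 399 (mod 515); answer 399
Part II: S1 = 399; r = -13; cross terms: (30*15 - 26*-13)=788, (26*39 - -21*15)=1329, (-21*15 - -38*39)=1167, (-38*-13 - 30*15)=44; twice the area = |3328| = 3328; area = 1664; answer 1664

1664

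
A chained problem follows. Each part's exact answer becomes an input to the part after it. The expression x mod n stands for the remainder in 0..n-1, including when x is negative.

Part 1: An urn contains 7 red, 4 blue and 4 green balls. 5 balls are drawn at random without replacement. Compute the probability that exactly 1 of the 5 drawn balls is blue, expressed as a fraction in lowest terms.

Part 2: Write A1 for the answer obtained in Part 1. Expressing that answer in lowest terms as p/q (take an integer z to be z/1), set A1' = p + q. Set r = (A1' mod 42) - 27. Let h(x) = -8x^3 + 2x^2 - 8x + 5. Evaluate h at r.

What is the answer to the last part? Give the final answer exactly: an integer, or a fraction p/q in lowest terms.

Part 1: total draws C(15,5) = 3003; favorable C(4,1)*C(11,4) = 1320; P = 40/91; answer 40/91
Part 2: A1 = 40/91; threaded value p + q = 131; r = -22; -8*(-22)^3 + 2*(-22)^2 - 8*(-22)^1 + 5 = (85184) + (968) + (176) + (5) = 86333; answer 86333

86333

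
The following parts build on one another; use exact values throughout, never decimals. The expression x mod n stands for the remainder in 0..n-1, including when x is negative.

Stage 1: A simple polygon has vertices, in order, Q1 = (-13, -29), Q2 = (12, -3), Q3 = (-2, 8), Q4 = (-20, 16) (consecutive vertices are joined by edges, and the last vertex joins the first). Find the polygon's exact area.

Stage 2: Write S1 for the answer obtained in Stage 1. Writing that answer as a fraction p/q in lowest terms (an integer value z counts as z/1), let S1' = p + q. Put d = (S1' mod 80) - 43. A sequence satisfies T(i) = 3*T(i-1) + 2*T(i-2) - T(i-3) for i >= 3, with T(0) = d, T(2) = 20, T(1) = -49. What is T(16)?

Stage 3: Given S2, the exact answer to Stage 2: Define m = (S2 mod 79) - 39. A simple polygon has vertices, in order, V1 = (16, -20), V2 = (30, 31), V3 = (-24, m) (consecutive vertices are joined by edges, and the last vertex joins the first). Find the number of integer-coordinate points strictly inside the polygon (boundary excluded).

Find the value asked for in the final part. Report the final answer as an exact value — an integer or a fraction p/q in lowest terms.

Stage 1: cross terms: (-13*-3 - 12*-29)=387, (12*8 - -2*-3)=90, (-2*16 - -20*8)=128, (-20*-29 - -13*16)=788; twice the area = |1393| = 1393; area = 1393/2; answer 1393/2
Stage 2: S1 = 1393/2; threaded value p + q = 1395; d = -8; T(3) = 3*(20) + 2*(-49) - 1*(-8) = -30; iterating: T(3)=-30, T(4)=-1, T(5)=-83, T(6)=-221, T(7)=-828, T(8)=-2843, T(9)=-9964, T(10)=-34750, T(11)=-121335, T(12)=-423541, T(13)=-1478543, T(14)=-5161376, T(15)=-18017673, T(16)=-62897228; answer -62897228
Stage 3: S2 = -62897228; m = 5; cross terms: (16*31 - 30*-20)=1096, (30*5 - -24*31)=894, (-24*-20 - 16*5)=400; twice the area = |2390| = 2390; area = 1195; boundary points = 1 + 2 + 5 = 8; strictly interior points = area - boundary/2 + 1 = 1192; answer 1192

1192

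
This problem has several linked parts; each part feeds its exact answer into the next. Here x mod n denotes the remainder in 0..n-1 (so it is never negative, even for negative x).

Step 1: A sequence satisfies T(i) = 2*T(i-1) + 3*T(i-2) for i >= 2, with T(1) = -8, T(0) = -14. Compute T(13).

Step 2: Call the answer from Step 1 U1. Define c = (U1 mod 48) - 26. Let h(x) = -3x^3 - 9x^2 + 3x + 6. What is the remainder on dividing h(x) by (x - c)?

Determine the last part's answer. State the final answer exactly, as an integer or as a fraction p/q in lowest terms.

2076

Step 1: T(2) = 2*(-8) + 3*(-14) = -58; iterating: T(2)=-58, T(3)=-140, T(4)=-454, T(5)=-1328, T(6)=-4018, T(7)=-12020, T(8)=-36094, T(9)=-108248, T(10)=-324778, T(11)=-974300, T(12)=-2922934, T(13)=-8768768; answer -8768768
Step 2: U1 = -8768768; c = -10; remainder = value at the root: -3*(-10)^3 - 9*(-10)^2 + 3*(-10)^1 + 6 = (3000) + (-900) + (-30) + (6) = 2076; answer 2076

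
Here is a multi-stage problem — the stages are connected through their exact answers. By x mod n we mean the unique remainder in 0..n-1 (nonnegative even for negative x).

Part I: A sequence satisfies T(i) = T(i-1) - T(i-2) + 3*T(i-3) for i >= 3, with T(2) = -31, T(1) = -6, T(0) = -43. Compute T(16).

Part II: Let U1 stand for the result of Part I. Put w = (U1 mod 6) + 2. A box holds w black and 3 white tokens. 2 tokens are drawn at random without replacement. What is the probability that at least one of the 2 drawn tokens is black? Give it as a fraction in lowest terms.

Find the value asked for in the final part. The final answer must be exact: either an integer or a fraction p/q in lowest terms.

25/28

Part I: T(3) = 1*(-31) - 1*(-6) + 3*(-43) = -154; iterating: T(3)=-154, T(4)=-141, T(5)=-80, T(6)=-401, T(7)=-744, T(8)=-583, T(9)=-1042, T(10)=-2691, T(11)=-3398, T(12)=-3833, T(13)=-8508, T(14)=-14869, T(15)=-17860, T(16)=-28515; answer -28515
Part II: U1 = -28515; w = 5; total draws C(8,2) = 28; complement C(3,2) = 3; favorable 28 - 3 = 25; P = 25/28; answer 25/28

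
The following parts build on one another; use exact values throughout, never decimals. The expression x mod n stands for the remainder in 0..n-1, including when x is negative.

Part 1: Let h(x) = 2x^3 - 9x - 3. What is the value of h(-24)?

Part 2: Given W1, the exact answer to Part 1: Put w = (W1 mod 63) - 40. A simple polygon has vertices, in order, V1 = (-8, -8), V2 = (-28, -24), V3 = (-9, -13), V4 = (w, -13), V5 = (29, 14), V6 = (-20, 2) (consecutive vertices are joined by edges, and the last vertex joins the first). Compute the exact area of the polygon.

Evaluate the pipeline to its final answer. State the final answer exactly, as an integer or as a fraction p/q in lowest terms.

Part 1: 2*(-24)^3 - 9*(-24)^1 - 3 = (-27648) + (216) + (-3) = -27435; answer -27435
Part 2: W1 = -27435; w = -7; cross terms: (-8*-24 - -28*-8)=-32, (-28*-13 - -9*-24)=148, (-9*-13 - -7*-13)=26, (-7*14 - 29*-13)=279, (29*2 - -20*14)=338, (-20*-8 - -8*2)=176; twice the area = |935| = 935; area = 935/2; answer 935/2

935/2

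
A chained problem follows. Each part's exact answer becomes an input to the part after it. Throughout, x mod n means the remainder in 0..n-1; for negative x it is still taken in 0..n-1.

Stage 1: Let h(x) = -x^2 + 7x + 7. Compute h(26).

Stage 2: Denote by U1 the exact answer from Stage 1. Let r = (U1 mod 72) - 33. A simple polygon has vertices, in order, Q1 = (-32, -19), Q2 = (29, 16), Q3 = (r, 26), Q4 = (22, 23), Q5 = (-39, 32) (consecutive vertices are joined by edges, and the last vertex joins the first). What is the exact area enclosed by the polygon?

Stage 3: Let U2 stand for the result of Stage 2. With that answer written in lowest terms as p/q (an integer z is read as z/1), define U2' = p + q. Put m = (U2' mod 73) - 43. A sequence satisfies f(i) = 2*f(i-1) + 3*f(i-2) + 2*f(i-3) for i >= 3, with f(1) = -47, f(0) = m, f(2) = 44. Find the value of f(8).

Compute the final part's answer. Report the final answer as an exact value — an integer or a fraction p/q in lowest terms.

-5688

Stage 1: -1*(26)^2 + 7*(26)^1 + 7 = (-676) + (182) + (7) = -487; answer -487
Stage 2: U1 = -487; r = -16; cross terms: (-32*16 - 29*-19)=39, (29*26 - -16*16)=1010, (-16*23 - 22*26)=-940, (22*32 - -39*23)=1601, (-39*-19 - -32*32)=1765; twice the area = |3475| = 3475; area = 3475/2; answer 3475/2
Stage 3: U2 = 3475/2; threaded value p + q = 3477; m = 3; f(3) = 2*(44) + 3*(-47) + 2*(3) = -47; iterating: f(3)=-47, f(4)=-56, f(5)=-165, f(6)=-592, f(7)=-1791, f(8)=-5688; answer -5688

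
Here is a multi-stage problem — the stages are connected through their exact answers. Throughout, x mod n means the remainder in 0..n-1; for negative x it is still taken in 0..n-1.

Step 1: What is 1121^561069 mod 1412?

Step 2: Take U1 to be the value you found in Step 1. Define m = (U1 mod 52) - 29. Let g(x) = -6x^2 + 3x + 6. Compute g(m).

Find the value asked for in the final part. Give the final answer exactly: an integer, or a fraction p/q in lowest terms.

Step 1: squarings mod 1412: 1121^1=1121, 1121^2=1373, 1121^4=109, 1121^8=585, 1121^16=521, 1121^32=337, 1121^64=609, 1121^128=937, 1121^256=1117, 1121^512=893, 1121^1024=1081, 1121^2048=837, 1121^4096=217, 1121^8192=493, 1121^16384=185, 1121^32768=337, 1121^65536=609, 1121^131072=937, 1121^262144=1117, 1121^524288=893; 1121^561069 = 1121^1 * 1121^4 * 1121^8 * 1121^32 * 1121^128 * 1121^256 * 1121^512 * 1121^1024 * 1121^2048 * 1121^32768 * 1121^524288 = 849 (mod 1412); answer 849
Step 2: U1 = 849; m = -12; -6*(-12)^2 + 3*(-12)^1 + 6 = (-864) + (-36) + (6) = -894; answer -894

-894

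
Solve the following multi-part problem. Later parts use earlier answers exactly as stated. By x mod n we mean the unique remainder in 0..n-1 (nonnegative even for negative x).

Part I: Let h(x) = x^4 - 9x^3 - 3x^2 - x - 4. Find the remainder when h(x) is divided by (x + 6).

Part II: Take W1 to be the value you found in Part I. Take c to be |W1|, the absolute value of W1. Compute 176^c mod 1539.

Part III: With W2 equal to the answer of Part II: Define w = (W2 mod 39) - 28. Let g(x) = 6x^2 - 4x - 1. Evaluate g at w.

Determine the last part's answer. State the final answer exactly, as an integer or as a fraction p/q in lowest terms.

4481

Part I: remainder = value at the root: 1*(-6)^4 - 9*(-6)^3 - 3*(-6)^2 - 1*(-6)^1 - 4 = (1296) + (1944) + (-108) + (6) + (-4) = 3134; answer 3134
Part II: W1 = 3134; c = 3134; squarings mod 1539: 176^1=176, 176^2=196, 176^4=1480, 176^8=403, 176^16=814, 176^32=826, 176^64=499, 176^128=1222, 176^256=454, 176^512=1429, 176^1024=1327, 176^2048=313; 176^3134 = 176^2 * 176^4 * 176^8 * 176^16 * 176^32 * 176^1024 * 176^2048 = 196 (mod 1539); answer 196
Part III: W2 = 196; w = -27; 6*(-27)^2 - 4*(-27)^1 - 1 = (4374) + (108) + (-1) = 4481; answer 4481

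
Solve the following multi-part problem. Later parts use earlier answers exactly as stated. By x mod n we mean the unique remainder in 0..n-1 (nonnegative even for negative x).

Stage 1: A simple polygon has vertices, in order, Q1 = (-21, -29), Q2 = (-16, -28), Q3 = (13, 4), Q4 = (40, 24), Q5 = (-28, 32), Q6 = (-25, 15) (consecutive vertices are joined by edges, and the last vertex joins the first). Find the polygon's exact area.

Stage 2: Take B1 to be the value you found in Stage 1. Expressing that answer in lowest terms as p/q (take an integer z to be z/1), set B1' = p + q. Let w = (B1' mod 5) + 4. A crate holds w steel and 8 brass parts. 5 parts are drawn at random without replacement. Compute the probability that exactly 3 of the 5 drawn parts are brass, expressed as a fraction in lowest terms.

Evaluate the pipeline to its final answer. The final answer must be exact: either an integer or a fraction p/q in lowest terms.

Stage 1: cross terms: (-21*-28 - -16*-29)=124, (-16*4 - 13*-28)=300, (13*24 - 40*4)=152, (40*32 - -28*24)=1952, (-28*15 - -25*32)=380, (-25*-29 - -21*15)=1040; twice the area = |3948| = 3948; area = 1974; answer 1974
Stage 2: B1 = 1974; threaded value p + q = 1975; w = 4; total draws C(12,5) = 792; favorable C(8,3)*C(4,2) = 336; P = 14/33; answer 14/33

14/33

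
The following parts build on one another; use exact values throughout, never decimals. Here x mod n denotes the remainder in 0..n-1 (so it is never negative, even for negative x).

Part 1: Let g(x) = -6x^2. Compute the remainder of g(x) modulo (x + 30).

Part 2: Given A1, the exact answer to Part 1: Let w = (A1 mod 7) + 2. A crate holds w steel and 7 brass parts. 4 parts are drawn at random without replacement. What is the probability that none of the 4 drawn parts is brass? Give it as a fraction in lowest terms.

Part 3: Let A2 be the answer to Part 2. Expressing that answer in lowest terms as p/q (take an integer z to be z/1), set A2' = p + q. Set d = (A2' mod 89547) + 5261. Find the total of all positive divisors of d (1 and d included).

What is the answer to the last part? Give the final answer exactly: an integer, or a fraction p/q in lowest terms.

5408

Part 1: remainder = value at the root: -6*(-30)^2 = (-5400) = -5400; answer -5400
Part 2: A1 = -5400; w = 6; total draws C(13,4) = 715; favorable C(6,4) = 15; P = 3/143; answer 3/143
Part 3: A2 = 3/143; threaded value p + q = 146; d = 5407; 5407 is prime, so its only divisors are 1 and 5407; sigma = 1 + 5407 = 5408; answer 5408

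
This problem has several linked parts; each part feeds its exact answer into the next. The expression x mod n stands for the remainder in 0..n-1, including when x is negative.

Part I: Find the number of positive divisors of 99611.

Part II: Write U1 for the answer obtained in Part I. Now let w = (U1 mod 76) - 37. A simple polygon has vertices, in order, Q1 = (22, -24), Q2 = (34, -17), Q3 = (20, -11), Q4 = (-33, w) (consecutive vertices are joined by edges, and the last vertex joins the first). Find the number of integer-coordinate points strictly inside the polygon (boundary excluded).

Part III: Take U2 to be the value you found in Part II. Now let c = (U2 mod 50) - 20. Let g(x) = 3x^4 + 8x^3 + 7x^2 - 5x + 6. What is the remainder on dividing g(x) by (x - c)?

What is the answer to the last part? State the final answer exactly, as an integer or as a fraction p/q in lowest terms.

Part I: 99611 is prime, so its only divisors are 1 and 99611; count = 2; answer 2
Part II: U1 = 2; w = -35; cross terms: (22*-17 - 34*-24)=442, (34*-11 - 20*-17)=-34, (20*-35 - -33*-11)=-1063, (-33*-24 - 22*-35)=1562; twice the area = |907| = 907; area = 907/2; boundary points = 1 + 2 + 1 + 11 = 15; strictly interior points = area - boundary/2 + 1 = 447; answer 447
Part III: U2 = 447; c = 27; remainder = value at the root: 3*(27)^4 + 8*(27)^3 + 7*(27)^2 - 5*(27)^1 + 6 = (1594323) + (157464) + (5103) + (-135) + (6) = 1756761; answer 1756761

1756761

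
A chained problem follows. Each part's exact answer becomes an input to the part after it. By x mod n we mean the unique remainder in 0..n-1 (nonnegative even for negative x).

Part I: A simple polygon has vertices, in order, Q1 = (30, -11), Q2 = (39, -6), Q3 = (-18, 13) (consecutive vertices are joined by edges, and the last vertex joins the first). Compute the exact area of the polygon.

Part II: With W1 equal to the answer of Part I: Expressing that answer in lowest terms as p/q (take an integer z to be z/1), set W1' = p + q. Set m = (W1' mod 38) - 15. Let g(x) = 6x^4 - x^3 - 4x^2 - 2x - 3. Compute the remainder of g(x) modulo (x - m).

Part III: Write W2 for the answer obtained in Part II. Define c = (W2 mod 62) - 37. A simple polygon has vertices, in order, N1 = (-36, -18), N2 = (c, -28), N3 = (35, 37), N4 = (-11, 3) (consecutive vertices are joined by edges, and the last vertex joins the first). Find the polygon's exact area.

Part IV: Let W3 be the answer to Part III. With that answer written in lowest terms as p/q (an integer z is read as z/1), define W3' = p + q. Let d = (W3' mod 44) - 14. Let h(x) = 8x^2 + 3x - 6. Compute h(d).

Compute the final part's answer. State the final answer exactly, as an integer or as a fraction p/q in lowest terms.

1839

Part I: cross terms: (30*-6 - 39*-11)=249, (39*13 - -18*-6)=399, (-18*-11 - 30*13)=-192; twice the area = |456| = 456; area = 228; answer 228
Part II: W1 = 228; threaded value p + q = 229; m = -14; remainder = value at the root: 6*(-14)^4 - 1*(-14)^3 - 4*(-14)^2 - 2*(-14)^1 - 3 = (230496) + (2744) + (-784) + (28) + (-3) = 232481; answer 232481
Part III: W2 = 232481; c = 6; cross terms: (-36*-28 - 6*-18)=1116, (6*37 - 35*-28)=1202, (35*3 - -11*37)=512, (-11*-18 - -36*3)=306; twice the area = |3136| = 3136; area = 1568; answer 1568
Part IV: W3 = 1568; threaded value p + q = 1569; d = 15; 8*(15)^2 + 3*(15)^1 - 6 = (1800) + (45) + (-6) = 1839; answer 1839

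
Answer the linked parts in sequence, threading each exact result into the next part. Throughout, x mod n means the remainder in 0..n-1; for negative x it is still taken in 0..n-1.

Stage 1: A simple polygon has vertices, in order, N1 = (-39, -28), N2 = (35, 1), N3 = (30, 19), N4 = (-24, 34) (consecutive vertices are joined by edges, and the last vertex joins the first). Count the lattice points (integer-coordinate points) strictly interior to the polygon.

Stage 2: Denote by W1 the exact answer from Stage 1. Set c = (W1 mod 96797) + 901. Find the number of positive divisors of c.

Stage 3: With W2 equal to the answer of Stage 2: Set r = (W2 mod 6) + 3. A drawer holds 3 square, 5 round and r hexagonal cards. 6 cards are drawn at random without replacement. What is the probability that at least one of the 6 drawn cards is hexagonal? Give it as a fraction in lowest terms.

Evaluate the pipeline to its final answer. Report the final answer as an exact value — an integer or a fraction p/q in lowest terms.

31/33

Stage 1: cross terms: (-39*1 - 35*-28)=941, (35*19 - 30*1)=635, (30*34 - -24*19)=1476, (-24*-28 - -39*34)=1998; twice the area = |5050| = 5050; area = 2525; boundary points = 1 + 1 + 3 + 1 = 6; strictly interior points = area - boundary/2 + 1 = 2523; answer 2523
Stage 2: W1 = 2523; c = 3424; 3424 = 2^5 * 107; number of divisors = (5+1) * (1+1) = 12; answer 12
Stage 3: W2 = 12; r = 3; total draws C(11,6) = 462; complement C(8,6) = 28; favorable 462 - 28 = 434; P = 31/33; answer 31/33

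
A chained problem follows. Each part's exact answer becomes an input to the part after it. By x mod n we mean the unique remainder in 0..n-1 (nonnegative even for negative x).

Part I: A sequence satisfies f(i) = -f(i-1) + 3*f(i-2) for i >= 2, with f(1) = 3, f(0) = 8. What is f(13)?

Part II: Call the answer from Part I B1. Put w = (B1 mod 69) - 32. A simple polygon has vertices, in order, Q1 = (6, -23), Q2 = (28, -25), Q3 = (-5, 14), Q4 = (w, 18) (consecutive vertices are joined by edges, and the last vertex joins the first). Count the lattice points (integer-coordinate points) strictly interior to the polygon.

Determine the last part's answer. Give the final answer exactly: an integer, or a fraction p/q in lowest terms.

Part I: f(2) = -1*(3) + 3*(8) = 21; iterating: f(2)=21, f(3)=-12, f(4)=75, f(5)=-111, f(6)=336, f(7)=-669, f(8)=1677, f(9)=-3684, f(10)=8715, f(11)=-19767, f(12)=45912, f(13)=-105213; answer -105213
Part II: B1 = -105213; w = -20; cross terms: (6*-25 - 28*-23)=494, (28*14 - -5*-25)=267, (-5*18 - -20*14)=190, (-20*-23 - 6*18)=352; twice the area = |1303| = 1303; area = 1303/2; boundary points = 2 + 3 + 1 + 1 = 7; strictly interior points = area - boundary/2 + 1 = 649; answer 649

649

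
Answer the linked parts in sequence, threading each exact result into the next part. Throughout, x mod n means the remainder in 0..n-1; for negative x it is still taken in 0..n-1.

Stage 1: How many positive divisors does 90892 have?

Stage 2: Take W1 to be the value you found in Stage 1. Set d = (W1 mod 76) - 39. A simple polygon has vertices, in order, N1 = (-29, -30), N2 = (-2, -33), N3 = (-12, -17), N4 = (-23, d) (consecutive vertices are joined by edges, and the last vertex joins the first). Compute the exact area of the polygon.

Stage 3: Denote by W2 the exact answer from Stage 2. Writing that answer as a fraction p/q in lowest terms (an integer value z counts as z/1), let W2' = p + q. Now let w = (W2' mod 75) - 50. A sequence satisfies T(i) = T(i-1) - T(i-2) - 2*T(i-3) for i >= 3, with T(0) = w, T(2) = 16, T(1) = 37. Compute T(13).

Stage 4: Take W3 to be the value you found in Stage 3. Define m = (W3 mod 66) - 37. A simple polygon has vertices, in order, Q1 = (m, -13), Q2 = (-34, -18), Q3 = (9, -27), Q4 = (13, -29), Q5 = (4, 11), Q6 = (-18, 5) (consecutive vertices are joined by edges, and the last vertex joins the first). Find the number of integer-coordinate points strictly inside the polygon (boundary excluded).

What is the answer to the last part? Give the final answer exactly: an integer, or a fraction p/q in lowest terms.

Stage 1: 90892 = 2^2 * 31 * 733; number of divisors = (2+1) * (1+1) * (1+1) = 12; answer 12
Stage 2: W1 = 12; d = -27; cross terms: (-29*-33 - -2*-30)=897, (-2*-17 - -12*-33)=-362, (-12*-27 - -23*-17)=-67, (-23*-30 - -29*-27)=-93; twice the area = |375| = 375; area = 375/2; answer 375/2
Stage 3: W2 = 375/2; threaded value p + q = 377; w = -48; T(3) = 1*(16) - 1*(37) - 2*(-48) = 75; iterating: T(3)=75, T(4)=-15, T(5)=-122, T(6)=-257, T(7)=-105, T(8)=396, T(9)=1015, T(10)=829, T(11)=-978, T(12)=-3837, T(13)=-4517; answer -4517
Stage 4: W3 = -4517; m = 0; cross terms: (0*-18 - -34*-13)=-442, (-34*-27 - 9*-18)=1080, (9*-29 - 13*-27)=90, (13*11 - 4*-29)=259, (4*5 - -18*11)=218, (-18*-13 - 0*5)=234; twice the area = |1439| = 1439; area = 1439/2; boundary points = 1 + 1 + 2 + 1 + 2 + 18 = 25; strictly interior points = area - boundary/2 + 1 = 708; answer 708

708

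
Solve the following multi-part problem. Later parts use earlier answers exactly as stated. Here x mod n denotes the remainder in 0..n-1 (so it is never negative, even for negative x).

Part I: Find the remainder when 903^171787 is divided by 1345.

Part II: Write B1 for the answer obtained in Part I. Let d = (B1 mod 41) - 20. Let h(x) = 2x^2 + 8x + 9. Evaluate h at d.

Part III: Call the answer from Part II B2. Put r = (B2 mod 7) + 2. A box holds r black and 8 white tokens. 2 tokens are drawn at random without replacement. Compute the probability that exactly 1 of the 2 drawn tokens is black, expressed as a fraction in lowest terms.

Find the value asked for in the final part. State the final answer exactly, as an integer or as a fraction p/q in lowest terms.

Part I: squarings mod 1345: 903^1=903, 903^2=339, 903^4=596, 903^8=136, 903^16=1011, 903^32=1266, 903^64=861, 903^128=226, 903^256=1311, 903^512=1156, 903^1024=751, 903^2048=446, 903^4096=1201, 903^8192=561, 903^16384=1336, 903^32768=81, 903^65536=1181, 903^131072=1341; 903^171787 = 903^1 * 903^2 * 903^8 * 903^256 * 903^512 * 903^1024 * 903^2048 * 903^4096 * 903^32768 * 903^131072 = 1062 (mod 1345); answer 1062
Part II: B1 = 1062; d = 17; 2*(17)^2 + 8*(17)^1 + 9 = (578) + (136) + (9) = 723; answer 723
Part III: B2 = 723; r = 4; total draws C(12,2) = 66; favorable C(4,1)*C(8,1) = 32; P = 16/33; answer 16/33

16/33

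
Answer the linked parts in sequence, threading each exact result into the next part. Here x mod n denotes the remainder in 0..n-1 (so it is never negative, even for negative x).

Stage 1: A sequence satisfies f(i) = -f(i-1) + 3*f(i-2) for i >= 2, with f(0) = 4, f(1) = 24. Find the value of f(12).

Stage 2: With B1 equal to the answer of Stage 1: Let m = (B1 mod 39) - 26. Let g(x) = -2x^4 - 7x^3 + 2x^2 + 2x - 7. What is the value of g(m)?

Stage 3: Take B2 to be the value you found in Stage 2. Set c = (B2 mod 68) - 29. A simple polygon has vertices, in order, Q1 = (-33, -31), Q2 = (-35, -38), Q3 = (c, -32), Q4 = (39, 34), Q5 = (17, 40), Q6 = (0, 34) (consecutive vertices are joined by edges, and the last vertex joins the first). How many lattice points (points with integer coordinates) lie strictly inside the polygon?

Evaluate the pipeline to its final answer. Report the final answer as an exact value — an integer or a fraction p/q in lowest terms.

2463

Stage 1: f(2) = -1*(24) + 3*(4) = -12; iterating: f(2)=-12, f(3)=84, f(4)=-120, f(5)=372, f(6)=-732, f(7)=1848, f(8)=-4044, f(9)=9588, f(10)=-21720, f(11)=50484, f(12)=-115644; answer -115644
Stage 2: B1 = -115644; m = 4; -2*(4)^4 - 7*(4)^3 + 2*(4)^2 + 2*(4)^1 - 7 = (-512) + (-448) + (32) + (8) + (-7) = -927; answer -927
Stage 3: B2 = -927; c = -4; cross terms: (-33*-38 - -35*-31)=169, (-35*-32 - -4*-38)=968, (-4*34 - 39*-32)=1112, (39*40 - 17*34)=982, (17*34 - 0*40)=578, (0*-31 - -33*34)=1122; twice the area = |4931| = 4931; area = 4931/2; boundary points = 1 + 1 + 1 + 2 + 1 + 1 = 7; strictly interior points = area - boundary/2 + 1 = 2463; answer 2463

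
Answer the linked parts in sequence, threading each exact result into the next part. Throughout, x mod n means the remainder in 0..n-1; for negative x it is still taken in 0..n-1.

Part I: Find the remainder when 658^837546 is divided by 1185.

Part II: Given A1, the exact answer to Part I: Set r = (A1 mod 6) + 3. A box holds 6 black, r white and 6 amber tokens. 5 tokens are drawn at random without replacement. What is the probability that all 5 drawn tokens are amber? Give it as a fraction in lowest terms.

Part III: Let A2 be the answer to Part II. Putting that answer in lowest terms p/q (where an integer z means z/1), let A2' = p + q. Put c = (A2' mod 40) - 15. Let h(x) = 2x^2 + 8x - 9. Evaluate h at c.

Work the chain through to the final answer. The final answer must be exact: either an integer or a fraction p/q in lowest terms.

Part I: squarings mod 1185: 658^1=658, 658^2=439, 658^4=751, 658^8=1126, 658^16=1111, 658^32=736, 658^64=151, 658^128=286, 658^256=31, 658^512=961, 658^1024=406, 658^2048=121, 658^4096=421, 658^8192=676, 658^16384=751, 658^32768=1126, 658^65536=1111, 658^131072=736, 658^262144=151, 658^524288=286; 658^837546 = 658^2 * 658^8 * 658^32 * 658^128 * 658^256 * 658^512 * 658^1024 * 658^16384 * 658^32768 * 658^262144 * 658^524288 = 934 (mod 1185); answer 934
Part II: A1 = 934; r = 7; total draws C(19,5) = 11628; favorable C(6,5) = 6; P = 1/1938; answer 1/1938
Part III: A2 = 1/1938; threaded value p + q = 1939; c = 4; 2*(4)^2 + 8*(4)^1 - 9 = (32) + (32) + (-9) = 55; answer 55

55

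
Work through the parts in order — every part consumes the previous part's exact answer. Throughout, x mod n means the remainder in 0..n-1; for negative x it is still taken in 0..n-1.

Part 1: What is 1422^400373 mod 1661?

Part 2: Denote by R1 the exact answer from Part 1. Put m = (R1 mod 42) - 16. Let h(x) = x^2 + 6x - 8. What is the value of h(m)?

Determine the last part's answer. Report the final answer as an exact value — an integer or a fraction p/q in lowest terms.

239

Part 1: squarings mod 1661: 1422^1=1422, 1422^2=647, 1422^4=37, 1422^8=1369, 1422^16=553, 1422^32=185, 1422^64=1005, 1422^128=137, 1422^256=498, 1422^512=515, 1422^1024=1126, 1422^2048=533, 1422^4096=58, 1422^8192=42, 1422^16384=103, 1422^32768=643, 1422^65536=1521, 1422^131072=1329, 1422^262144=598; 1422^400373 = 1422^1 * 1422^4 * 1422^16 * 1422^32 * 1422^64 * 1422^128 * 1422^256 * 1422^512 * 1422^2048 * 1422^4096 * 1422^131072 * 1422^262144 = 71 (mod 1661); answer 71
Part 2: R1 = 71; m = 13; 1*(13)^2 + 6*(13)^1 - 8 = (169) + (78) + (-8) = 239; answer 239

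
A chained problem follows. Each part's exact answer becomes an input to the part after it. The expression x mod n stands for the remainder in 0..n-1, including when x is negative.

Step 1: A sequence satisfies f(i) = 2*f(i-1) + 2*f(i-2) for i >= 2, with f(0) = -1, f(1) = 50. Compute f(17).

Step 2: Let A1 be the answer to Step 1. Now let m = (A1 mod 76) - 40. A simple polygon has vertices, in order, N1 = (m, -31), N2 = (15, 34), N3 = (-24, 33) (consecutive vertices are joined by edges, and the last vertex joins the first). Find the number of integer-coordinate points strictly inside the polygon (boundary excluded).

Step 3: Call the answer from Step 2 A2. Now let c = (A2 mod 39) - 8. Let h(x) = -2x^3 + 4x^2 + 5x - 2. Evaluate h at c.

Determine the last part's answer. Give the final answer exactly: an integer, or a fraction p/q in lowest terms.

845

Step 1: f(2) = 2*(50) + 2*(-1) = 98; iterating: f(2)=98, f(3)=296, f(4)=788, f(5)=2168, f(6)=5912, f(7)=16160, f(8)=44144, f(9)=120608, f(10)=329504, f(11)=900224, f(12)=2459456, f(13)=6719360, f(14)=18357632, f(15)=50153984, f(16)=137023232, f(17)=374354432; answer 374354432
Step 2: A1 = 374354432; m = -24; cross terms: (-24*34 - 15*-31)=-351, (15*33 - -24*34)=1311, (-24*-31 - -24*33)=1536; twice the area = |2496| = 2496; area = 1248; boundary points = 13 + 1 + 64 = 78; strictly interior points = area - boundary/2 + 1 = 1210; answer 1210
Step 3: A2 = 1210; c = -7; -2*(-7)^3 + 4*(-7)^2 + 5*(-7)^1 - 2 = (686) + (196) + (-35) + (-2) = 845; answer 845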